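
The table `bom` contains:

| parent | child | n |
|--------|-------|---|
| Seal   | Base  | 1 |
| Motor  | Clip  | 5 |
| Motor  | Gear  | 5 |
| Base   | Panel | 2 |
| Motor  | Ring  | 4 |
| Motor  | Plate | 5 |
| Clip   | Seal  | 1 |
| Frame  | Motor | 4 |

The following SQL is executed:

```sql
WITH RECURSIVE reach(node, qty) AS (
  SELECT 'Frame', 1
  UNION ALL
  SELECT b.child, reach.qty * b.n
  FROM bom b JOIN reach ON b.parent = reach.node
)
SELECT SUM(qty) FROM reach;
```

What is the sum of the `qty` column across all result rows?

Base: (Frame, qty=1).
Iteration 1: components of {Frame} -> Motor = 1*4 = 4.
Iteration 2: components of {Motor} -> Clip = 4*5 = 20, Gear = 4*5 = 20, Plate = 4*5 = 20, Ring = 4*4 = 16.
Iteration 3: components of {Clip,Gear,Plate,Ring} -> Seal = 20*1 = 20.
Iteration 4: components of {Seal} -> Base = 20*1 = 20.
Iteration 5: components of {Base} -> Panel = 20*2 = 40.
Iteration 6: no further components; recursion stops.
SUM(qty) = 1 + 4 + 20 + 20 + 16 + 20 + 20 + 20 + 40 = 161.

161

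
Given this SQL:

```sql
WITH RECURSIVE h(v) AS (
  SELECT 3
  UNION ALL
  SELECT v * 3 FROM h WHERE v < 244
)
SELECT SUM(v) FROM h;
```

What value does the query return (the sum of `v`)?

Base: v=3.
Iteration 1: 3 < 244 holds -> v = 3 * 3 = 9.
Iteration 2: 9 < 244 holds -> v = 9 * 3 = 27.
Iteration 3: 27 < 244 holds -> v = 27 * 3 = 81.
Iteration 4: 81 < 244 holds -> v = 81 * 3 = 243.
Iteration 5: 243 < 244 holds -> v = 243 * 3 = 729.
Iteration 6: 729 < 244 fails; recursion stops.
SUM(v) = 3 + 9 + 27 + 81 + 243 + 729 = 1092.

1092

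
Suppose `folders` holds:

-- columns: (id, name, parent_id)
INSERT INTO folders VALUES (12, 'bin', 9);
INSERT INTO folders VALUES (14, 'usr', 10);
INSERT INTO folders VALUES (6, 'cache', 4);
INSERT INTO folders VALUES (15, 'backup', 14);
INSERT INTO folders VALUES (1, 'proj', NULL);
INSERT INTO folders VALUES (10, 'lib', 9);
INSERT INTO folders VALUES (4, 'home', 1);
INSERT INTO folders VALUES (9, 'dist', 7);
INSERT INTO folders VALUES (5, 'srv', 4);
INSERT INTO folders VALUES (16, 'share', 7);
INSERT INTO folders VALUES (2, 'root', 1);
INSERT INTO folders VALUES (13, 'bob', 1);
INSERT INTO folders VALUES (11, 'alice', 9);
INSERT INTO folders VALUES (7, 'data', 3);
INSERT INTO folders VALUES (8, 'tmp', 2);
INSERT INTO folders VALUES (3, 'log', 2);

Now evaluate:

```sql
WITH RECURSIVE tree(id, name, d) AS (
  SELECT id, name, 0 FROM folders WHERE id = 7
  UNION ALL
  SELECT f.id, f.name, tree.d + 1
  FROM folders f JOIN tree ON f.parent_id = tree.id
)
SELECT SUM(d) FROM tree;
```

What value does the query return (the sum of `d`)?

15

Base: id=7 (data) at d 0.
Iteration 1: rows with parent_id in {7} -> dist (id 9, d 1), share (id 16, d 1).
Iteration 2: rows with parent_id in {9,16} -> lib (id 10, d 2), alice (id 11, d 2), bin (id 12, d 2).
Iteration 3: rows with parent_id in {10,11,12} -> usr (id 14, d 3).
Iteration 4: rows with parent_id in {14} -> backup (id 15, d 4).
Iteration 5: no rows with parent_id in {15}; recursion stops.
SUM(d) = 0 + 1 + 1 + 2 + 2 + 2 + 3 + 4 = 15.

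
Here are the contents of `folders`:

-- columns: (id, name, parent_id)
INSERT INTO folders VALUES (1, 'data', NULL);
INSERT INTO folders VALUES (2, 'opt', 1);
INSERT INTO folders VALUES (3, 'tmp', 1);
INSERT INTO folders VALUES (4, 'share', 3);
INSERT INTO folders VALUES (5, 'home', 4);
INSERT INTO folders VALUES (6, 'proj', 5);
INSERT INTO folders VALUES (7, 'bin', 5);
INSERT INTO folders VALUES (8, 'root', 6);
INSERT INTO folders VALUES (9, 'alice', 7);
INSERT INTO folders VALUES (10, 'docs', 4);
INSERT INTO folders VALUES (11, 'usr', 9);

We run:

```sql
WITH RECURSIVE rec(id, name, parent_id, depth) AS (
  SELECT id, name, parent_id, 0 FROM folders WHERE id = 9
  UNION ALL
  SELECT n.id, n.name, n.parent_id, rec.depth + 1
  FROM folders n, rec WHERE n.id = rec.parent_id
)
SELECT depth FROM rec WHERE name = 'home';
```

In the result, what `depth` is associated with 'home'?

Base: id=9 (alice), parent_id=7, depth 0.
Iteration 1: join on id=7 -> bin (id 7, parent_id=5, depth 1).
Iteration 2: join on id=5 -> home (id 5, parent_id=4, depth 2).
Iteration 3: join on id=4 -> share (id 4, parent_id=3, depth 3).
Iteration 4: join on id=3 -> tmp (id 3, parent_id=1, depth 4).
Iteration 5: join on id=1 -> data (id 1, parent_id=NULL, depth 5).
Iteration 6: parent_id is NULL; no match; recursion stops.

2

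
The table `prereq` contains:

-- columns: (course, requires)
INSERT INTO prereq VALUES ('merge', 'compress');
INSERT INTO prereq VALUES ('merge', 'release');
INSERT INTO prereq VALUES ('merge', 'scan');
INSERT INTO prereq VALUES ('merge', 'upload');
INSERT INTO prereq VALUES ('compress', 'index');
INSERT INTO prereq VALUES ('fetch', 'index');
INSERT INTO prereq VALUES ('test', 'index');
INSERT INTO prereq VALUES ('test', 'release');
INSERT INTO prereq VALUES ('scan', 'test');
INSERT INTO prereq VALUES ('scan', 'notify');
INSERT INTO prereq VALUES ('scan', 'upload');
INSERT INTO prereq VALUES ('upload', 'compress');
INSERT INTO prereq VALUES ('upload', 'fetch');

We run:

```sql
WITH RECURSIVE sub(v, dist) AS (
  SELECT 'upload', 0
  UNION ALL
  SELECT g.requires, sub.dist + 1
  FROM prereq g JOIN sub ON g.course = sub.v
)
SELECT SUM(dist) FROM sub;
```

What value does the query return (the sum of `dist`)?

6

Base: (upload, dist=0).
Iteration 1: edges from {upload} -> (compress, dist=1), (fetch, dist=1).
Iteration 2: edges from {compress,fetch} -> (index, dist=2) x2. [UNION ALL keeps all 2 new rows, including repeats]
Iteration 3: no outgoing edges from {index}; recursion stops.
SUM(dist) = 0 + 1 + 1 + 2 + 2 = 6.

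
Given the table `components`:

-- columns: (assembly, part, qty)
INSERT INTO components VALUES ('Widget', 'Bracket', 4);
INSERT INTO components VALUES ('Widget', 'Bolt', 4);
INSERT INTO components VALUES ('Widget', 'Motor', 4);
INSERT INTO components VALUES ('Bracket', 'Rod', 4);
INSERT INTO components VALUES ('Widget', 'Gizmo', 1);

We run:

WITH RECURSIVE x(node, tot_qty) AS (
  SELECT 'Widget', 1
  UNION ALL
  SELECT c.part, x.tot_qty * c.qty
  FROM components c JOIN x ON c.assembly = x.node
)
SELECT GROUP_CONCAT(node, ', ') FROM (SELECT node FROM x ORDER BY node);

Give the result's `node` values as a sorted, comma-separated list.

Base: (Widget, tot_qty=1).
Iteration 1: components of {Widget} -> Bolt = 1*4 = 4, Bracket = 1*4 = 4, Gizmo = 1*1 = 1, Motor = 1*4 = 4.
Iteration 2: components of {Bolt,Bracket,Gizmo,Motor} -> Rod = 4*4 = 16.
Iteration 3: no further components; recursion stops.

Bolt, Bracket, Gizmo, Motor, Rod, Widget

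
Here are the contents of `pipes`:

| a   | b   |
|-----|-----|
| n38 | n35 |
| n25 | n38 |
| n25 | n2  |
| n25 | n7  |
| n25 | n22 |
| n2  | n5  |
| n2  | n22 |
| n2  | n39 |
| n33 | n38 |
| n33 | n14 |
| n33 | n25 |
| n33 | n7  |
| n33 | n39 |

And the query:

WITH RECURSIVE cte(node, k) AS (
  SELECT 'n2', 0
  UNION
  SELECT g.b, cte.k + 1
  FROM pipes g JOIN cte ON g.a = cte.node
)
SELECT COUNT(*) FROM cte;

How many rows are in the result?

4

Base: (n2, k=0).
Iteration 1: edges from {n2} -> (n22, k=1), (n39, k=1), (n5, k=1).
Iteration 2: no outgoing edges from {n22,n39,n5}; recursion stops.
Total rows emitted: 4.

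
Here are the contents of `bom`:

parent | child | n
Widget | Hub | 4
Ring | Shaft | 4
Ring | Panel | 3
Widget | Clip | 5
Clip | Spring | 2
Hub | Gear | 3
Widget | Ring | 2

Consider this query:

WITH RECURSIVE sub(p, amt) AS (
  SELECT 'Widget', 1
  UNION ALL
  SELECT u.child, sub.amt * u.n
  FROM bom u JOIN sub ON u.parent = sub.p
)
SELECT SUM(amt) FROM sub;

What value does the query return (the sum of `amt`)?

Base: (Widget, amt=1).
Iteration 1: components of {Widget} -> Clip = 1*5 = 5, Hub = 1*4 = 4, Ring = 1*2 = 2.
Iteration 2: components of {Clip,Hub,Ring} -> Gear = 4*3 = 12, Panel = 2*3 = 6, Shaft = 2*4 = 8, Spring = 5*2 = 10.
Iteration 3: no further components; recursion stops.
SUM(amt) = 1 + 5 + 4 + 2 + 10 + 12 + 8 + 6 = 48.

48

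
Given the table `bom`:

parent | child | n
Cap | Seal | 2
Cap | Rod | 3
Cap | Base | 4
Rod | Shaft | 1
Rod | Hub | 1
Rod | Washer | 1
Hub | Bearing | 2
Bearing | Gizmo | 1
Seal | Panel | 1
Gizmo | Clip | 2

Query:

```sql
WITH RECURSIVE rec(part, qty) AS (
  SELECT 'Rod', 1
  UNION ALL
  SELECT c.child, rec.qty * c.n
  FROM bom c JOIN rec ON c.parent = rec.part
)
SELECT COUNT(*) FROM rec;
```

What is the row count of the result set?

Base: (Rod, qty=1).
Iteration 1: components of {Rod} -> Hub = 1*1 = 1, Shaft = 1*1 = 1, Washer = 1*1 = 1.
Iteration 2: components of {Hub,Shaft,Washer} -> Bearing = 1*2 = 2.
Iteration 3: components of {Bearing} -> Gizmo = 2*1 = 2.
Iteration 4: components of {Gizmo} -> Clip = 2*2 = 4.
Iteration 5: no further components; recursion stops.
Total rows emitted: 7.

7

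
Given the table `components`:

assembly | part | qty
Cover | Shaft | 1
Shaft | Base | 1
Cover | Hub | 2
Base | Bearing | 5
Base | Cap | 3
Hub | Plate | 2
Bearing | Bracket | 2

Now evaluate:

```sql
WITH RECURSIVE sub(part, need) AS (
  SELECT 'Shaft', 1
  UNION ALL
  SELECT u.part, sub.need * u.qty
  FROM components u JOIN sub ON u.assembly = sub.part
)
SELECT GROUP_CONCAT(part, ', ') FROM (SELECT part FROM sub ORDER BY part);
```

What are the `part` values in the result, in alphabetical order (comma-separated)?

Base, Bearing, Bracket, Cap, Shaft

Base: (Shaft, need=1).
Iteration 1: components of {Shaft} -> Base = 1*1 = 1.
Iteration 2: components of {Base} -> Bearing = 1*5 = 5, Cap = 1*3 = 3.
Iteration 3: components of {Bearing,Cap} -> Bracket = 5*2 = 10.
Iteration 4: no further components; recursion stops.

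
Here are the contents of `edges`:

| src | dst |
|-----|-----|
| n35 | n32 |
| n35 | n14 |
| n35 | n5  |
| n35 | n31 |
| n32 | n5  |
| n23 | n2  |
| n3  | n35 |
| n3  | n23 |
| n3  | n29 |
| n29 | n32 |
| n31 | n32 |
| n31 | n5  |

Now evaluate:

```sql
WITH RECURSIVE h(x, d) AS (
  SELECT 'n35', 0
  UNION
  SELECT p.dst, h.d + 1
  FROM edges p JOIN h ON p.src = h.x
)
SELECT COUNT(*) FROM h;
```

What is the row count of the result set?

8

Base: (n35, d=0).
Iteration 1: edges from {n35} -> (n14, d=1), (n31, d=1), (n32, d=1), (n5, d=1).
Iteration 2: edges from {n14,n31,n32,n5} -> (n32, d=2), (n5, d=2). [UNION drops 1 duplicate row(s)]
Iteration 3: edges from {n32,n5} -> (n5, d=3).
Iteration 4: no outgoing edges from {n5}; recursion stops.
Total rows emitted: 8.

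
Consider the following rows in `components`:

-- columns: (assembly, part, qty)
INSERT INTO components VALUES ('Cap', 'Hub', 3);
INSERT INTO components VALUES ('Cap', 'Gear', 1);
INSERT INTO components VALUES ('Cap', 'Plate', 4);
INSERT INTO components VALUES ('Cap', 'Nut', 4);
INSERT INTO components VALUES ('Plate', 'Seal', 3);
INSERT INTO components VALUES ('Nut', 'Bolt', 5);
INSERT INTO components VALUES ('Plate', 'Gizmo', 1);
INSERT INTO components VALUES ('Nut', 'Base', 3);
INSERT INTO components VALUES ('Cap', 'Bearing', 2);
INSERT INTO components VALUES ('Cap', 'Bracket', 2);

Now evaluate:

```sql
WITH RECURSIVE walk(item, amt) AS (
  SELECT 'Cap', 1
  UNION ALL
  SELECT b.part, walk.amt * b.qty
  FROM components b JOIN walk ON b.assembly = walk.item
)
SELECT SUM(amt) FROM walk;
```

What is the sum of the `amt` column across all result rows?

Base: (Cap, amt=1).
Iteration 1: components of {Cap} -> Bearing = 1*2 = 2, Bracket = 1*2 = 2, Gear = 1*1 = 1, Hub = 1*3 = 3, Nut = 1*4 = 4, Plate = 1*4 = 4.
Iteration 2: components of {Bearing,Bracket,Gear,Hub,Nut,Plate} -> Base = 4*3 = 12, Bolt = 4*5 = 20, Gizmo = 4*1 = 4, Seal = 4*3 = 12.
Iteration 3: no further components; recursion stops.
SUM(amt) = 1 + 3 + 1 + 4 + 4 + 2 + 2 + 12 + 4 + 20 + 12 = 65.

65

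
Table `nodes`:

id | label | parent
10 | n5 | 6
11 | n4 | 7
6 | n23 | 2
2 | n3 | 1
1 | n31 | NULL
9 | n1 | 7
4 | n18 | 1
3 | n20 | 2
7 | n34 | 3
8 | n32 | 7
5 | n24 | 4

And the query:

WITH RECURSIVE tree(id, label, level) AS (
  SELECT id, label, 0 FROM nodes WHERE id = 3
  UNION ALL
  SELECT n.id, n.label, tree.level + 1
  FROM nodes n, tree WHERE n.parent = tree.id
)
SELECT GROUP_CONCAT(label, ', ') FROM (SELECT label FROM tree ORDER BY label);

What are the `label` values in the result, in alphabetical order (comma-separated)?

n1, n20, n32, n34, n4

Base: id=3 (n20) at level 0.
Iteration 1: rows with parent in {3} -> n34 (id 7, level 1).
Iteration 2: rows with parent in {7} -> n32 (id 8, level 2), n1 (id 9, level 2), n4 (id 11, level 2).
Iteration 3: no rows with parent in {8,9,11}; recursion stops.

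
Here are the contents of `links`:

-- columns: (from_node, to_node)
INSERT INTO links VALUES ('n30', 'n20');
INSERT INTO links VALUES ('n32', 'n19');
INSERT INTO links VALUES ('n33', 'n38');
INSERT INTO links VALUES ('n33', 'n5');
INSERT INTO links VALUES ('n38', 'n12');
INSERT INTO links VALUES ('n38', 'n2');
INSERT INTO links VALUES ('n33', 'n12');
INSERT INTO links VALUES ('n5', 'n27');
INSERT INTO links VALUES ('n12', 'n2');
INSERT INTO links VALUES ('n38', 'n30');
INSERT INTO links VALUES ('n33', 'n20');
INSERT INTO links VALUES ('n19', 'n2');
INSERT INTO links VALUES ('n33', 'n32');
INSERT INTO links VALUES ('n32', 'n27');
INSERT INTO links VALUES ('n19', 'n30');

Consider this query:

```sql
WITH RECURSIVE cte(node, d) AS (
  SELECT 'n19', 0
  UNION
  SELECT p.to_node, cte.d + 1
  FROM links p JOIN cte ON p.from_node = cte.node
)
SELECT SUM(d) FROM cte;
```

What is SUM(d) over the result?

4

Base: (n19, d=0).
Iteration 1: edges from {n19} -> (n2, d=1), (n30, d=1).
Iteration 2: edges from {n2,n30} -> (n20, d=2).
Iteration 3: no outgoing edges from {n20}; recursion stops.
SUM(d) = 0 + 1 + 1 + 2 = 4.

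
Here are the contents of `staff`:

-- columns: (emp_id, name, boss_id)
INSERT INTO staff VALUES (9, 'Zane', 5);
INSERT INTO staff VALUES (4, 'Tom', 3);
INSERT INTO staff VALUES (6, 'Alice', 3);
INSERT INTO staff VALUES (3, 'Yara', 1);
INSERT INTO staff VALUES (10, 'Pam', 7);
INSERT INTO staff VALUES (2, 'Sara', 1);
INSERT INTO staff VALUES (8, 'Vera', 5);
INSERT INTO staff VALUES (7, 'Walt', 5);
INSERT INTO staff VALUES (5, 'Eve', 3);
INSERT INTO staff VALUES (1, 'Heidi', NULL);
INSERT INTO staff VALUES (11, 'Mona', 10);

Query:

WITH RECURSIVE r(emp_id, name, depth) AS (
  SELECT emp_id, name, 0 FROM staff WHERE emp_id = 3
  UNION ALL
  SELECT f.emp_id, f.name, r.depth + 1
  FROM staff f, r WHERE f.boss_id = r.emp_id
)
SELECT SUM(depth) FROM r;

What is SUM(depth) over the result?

16

Base: emp_id=3 (Yara) at depth 0.
Iteration 1: rows with boss_id in {3} -> Tom (id 4, depth 1), Eve (id 5, depth 1), Alice (id 6, depth 1).
Iteration 2: rows with boss_id in {4,5,6} -> Walt (id 7, depth 2), Vera (id 8, depth 2), Zane (id 9, depth 2).
Iteration 3: rows with boss_id in {7,8,9} -> Pam (id 10, depth 3).
Iteration 4: rows with boss_id in {10} -> Mona (id 11, depth 4).
Iteration 5: no rows with boss_id in {11}; recursion stops.
SUM(depth) = 0 + 1 + 1 + 1 + 2 + 2 + 2 + 3 + 4 = 16.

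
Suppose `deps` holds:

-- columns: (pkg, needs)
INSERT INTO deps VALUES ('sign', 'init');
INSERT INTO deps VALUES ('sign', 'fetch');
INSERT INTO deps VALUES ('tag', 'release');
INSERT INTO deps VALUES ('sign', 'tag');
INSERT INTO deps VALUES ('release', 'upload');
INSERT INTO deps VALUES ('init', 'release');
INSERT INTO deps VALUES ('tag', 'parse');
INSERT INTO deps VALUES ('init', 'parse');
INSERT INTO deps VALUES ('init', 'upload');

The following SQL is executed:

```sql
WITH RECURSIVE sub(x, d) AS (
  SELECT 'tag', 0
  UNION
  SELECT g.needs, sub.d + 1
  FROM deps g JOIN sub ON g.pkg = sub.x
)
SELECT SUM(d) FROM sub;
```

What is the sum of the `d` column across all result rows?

Base: (tag, d=0).
Iteration 1: edges from {tag} -> (parse, d=1), (release, d=1).
Iteration 2: edges from {parse,release} -> (upload, d=2).
Iteration 3: no outgoing edges from {upload}; recursion stops.
SUM(d) = 0 + 1 + 1 + 2 = 4.

4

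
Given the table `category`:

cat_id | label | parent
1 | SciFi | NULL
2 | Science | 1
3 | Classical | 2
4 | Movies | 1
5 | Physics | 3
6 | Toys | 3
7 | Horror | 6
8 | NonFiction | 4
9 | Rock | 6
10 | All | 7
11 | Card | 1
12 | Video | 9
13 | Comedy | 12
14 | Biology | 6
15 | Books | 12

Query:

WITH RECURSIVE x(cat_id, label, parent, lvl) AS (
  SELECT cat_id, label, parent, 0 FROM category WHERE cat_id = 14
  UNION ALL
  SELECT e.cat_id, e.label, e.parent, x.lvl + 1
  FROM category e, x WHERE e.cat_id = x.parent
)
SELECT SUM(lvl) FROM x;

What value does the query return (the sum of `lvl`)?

Base: cat_id=14 (Biology), parent=6, lvl 0.
Iteration 1: join on cat_id=6 -> Toys (id 6, parent=3, lvl 1).
Iteration 2: join on cat_id=3 -> Classical (id 3, parent=2, lvl 2).
Iteration 3: join on cat_id=2 -> Science (id 2, parent=1, lvl 3).
Iteration 4: join on cat_id=1 -> SciFi (id 1, parent=NULL, lvl 4).
Iteration 5: parent is NULL; no match; recursion stops.
SUM(lvl) = 0 + 1 + 2 + 3 + 4 = 10.

10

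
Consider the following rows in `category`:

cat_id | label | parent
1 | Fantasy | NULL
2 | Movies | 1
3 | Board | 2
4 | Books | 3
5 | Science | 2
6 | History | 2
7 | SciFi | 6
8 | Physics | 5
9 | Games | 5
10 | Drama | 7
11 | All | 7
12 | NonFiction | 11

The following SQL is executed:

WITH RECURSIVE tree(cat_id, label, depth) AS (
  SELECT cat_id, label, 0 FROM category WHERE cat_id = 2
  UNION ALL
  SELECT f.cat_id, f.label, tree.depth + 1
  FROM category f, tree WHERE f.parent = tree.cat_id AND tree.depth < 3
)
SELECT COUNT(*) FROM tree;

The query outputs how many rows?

10

Base: cat_id=2 (Movies) at depth 0.
Iteration 1: rows with parent in {2} -> Board (id 3, depth 1), Science (id 5, depth 1), History (id 6, depth 1).
Iteration 2: rows with parent in {3,5,6} -> Books (id 4, depth 2), SciFi (id 7, depth 2), Physics (id 8, depth 2), Games (id 9, depth 2).
Iteration 3: rows with parent in {4,7,8,9} -> Drama (id 10, depth 3), All (id 11, depth 3).
Iteration 4: depth < 3 fails for all current rows; recursion stops.
Total rows emitted: 10.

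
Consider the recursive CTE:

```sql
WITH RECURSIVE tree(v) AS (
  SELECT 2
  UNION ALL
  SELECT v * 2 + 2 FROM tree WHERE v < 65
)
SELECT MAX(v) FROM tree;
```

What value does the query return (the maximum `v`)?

Base: v=2.
Iteration 1: 2 < 65 holds -> v = 2 * 2 + 2 = 6.
Iteration 2: 6 < 65 holds -> v = 6 * 2 + 2 = 14.
Iteration 3: 14 < 65 holds -> v = 14 * 2 + 2 = 30.
Iteration 4: 30 < 65 holds -> v = 30 * 2 + 2 = 62.
Iteration 5: 62 < 65 holds -> v = 62 * 2 + 2 = 126.
Iteration 6: 126 < 65 fails; recursion stops.
v values: 2, 6, 14, 30, 62, 126; the maximum is 126.

126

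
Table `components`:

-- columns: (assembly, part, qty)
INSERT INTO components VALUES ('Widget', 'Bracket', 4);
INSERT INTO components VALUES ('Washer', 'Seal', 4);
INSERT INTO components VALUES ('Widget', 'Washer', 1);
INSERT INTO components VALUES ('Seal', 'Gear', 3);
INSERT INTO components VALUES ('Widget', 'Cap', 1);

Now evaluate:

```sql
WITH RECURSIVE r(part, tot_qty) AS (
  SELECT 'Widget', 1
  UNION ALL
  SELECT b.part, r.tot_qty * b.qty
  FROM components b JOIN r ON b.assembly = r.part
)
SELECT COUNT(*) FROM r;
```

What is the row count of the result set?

6

Base: (Widget, tot_qty=1).
Iteration 1: components of {Widget} -> Bracket = 1*4 = 4, Cap = 1*1 = 1, Washer = 1*1 = 1.
Iteration 2: components of {Bracket,Cap,Washer} -> Seal = 1*4 = 4.
Iteration 3: components of {Seal} -> Gear = 4*3 = 12.
Iteration 4: no further components; recursion stops.
Total rows emitted: 6.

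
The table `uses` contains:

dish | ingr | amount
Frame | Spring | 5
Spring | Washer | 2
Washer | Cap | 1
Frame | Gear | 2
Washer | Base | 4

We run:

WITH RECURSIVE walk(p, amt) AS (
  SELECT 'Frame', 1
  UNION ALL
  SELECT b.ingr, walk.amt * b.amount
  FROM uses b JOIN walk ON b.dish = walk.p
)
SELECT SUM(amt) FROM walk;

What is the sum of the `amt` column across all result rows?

Base: (Frame, amt=1).
Iteration 1: components of {Frame} -> Gear = 1*2 = 2, Spring = 1*5 = 5.
Iteration 2: components of {Gear,Spring} -> Washer = 5*2 = 10.
Iteration 3: components of {Washer} -> Base = 10*4 = 40, Cap = 10*1 = 10.
Iteration 4: no further components; recursion stops.
SUM(amt) = 1 + 5 + 2 + 10 + 10 + 40 = 68.

68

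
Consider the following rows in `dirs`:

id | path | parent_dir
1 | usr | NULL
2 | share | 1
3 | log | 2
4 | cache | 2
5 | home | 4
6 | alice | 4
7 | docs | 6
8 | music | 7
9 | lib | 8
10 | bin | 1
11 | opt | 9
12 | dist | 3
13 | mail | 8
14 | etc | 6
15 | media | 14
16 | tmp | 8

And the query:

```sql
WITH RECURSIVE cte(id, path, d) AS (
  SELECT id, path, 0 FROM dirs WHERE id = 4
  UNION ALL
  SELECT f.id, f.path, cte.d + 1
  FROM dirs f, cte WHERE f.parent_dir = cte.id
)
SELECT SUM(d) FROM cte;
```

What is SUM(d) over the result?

Base: id=4 (cache) at d 0.
Iteration 1: rows with parent_dir in {4} -> home (id 5, d 1), alice (id 6, d 1).
Iteration 2: rows with parent_dir in {5,6} -> docs (id 7, d 2), etc (id 14, d 2).
Iteration 3: rows with parent_dir in {7,14} -> music (id 8, d 3), media (id 15, d 3).
Iteration 4: rows with parent_dir in {8,15} -> lib (id 9, d 4), mail (id 13, d 4), tmp (id 16, d 4).
Iteration 5: rows with parent_dir in {9,13,16} -> opt (id 11, d 5).
Iteration 6: no rows with parent_dir in {11}; recursion stops.
SUM(d) = 0 + 1 + 1 + 2 + 2 + 3 + 3 + 4 + 4 + 4 + 5 = 29.

29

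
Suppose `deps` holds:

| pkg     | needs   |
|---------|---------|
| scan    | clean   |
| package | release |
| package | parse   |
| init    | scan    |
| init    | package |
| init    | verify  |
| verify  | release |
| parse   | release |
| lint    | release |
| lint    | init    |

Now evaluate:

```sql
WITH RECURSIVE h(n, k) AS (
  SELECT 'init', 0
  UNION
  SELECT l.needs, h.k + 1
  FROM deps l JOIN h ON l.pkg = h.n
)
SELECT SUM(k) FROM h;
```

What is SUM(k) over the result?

Base: (init, k=0).
Iteration 1: edges from {init} -> (package, k=1), (scan, k=1), (verify, k=1).
Iteration 2: edges from {package,scan,verify} -> (clean, k=2), (parse, k=2), (release, k=2). [UNION drops 1 duplicate row(s)]
Iteration 3: edges from {clean,parse,release} -> (release, k=3).
Iteration 4: no outgoing edges from {release}; recursion stops.
SUM(k) = 0 + 1 + 1 + 1 + 2 + 2 + 2 + 3 = 12.

12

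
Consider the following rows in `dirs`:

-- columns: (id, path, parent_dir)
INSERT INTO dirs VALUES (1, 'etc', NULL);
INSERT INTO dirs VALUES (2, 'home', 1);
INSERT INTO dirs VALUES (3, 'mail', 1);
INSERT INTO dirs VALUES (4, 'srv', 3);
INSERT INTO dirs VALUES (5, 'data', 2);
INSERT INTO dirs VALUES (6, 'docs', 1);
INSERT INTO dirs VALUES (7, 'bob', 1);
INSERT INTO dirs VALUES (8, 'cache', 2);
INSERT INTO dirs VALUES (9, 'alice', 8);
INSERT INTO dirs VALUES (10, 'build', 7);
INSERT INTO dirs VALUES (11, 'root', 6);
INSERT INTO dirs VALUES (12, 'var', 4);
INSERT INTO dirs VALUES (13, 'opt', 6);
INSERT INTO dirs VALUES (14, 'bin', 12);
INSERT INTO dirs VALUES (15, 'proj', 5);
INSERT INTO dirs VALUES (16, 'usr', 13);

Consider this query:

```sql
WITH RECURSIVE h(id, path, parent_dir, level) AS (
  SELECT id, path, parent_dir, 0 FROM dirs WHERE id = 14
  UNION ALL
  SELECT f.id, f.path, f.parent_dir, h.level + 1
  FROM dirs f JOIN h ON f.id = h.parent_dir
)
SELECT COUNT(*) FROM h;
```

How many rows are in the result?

5

Base: id=14 (bin), parent_dir=12, level 0.
Iteration 1: join on id=12 -> var (id 12, parent_dir=4, level 1).
Iteration 2: join on id=4 -> srv (id 4, parent_dir=3, level 2).
Iteration 3: join on id=3 -> mail (id 3, parent_dir=1, level 3).
Iteration 4: join on id=1 -> etc (id 1, parent_dir=NULL, level 4).
Iteration 5: parent_dir is NULL; no match; recursion stops.
Total rows emitted: 5.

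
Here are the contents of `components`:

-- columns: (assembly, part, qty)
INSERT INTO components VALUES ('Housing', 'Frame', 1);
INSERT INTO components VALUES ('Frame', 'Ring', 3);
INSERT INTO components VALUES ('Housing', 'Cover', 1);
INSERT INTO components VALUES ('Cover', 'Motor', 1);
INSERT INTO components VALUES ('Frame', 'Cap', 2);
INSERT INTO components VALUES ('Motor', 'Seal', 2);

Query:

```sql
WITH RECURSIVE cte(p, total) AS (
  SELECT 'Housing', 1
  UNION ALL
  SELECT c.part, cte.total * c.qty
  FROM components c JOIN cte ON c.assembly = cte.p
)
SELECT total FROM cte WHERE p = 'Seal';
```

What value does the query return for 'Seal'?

2

Base: (Housing, total=1).
Iteration 1: components of {Housing} -> Cover = 1*1 = 1, Frame = 1*1 = 1.
Iteration 2: components of {Cover,Frame} -> Cap = 1*2 = 2, Motor = 1*1 = 1, Ring = 1*3 = 3.
Iteration 3: components of {Cap,Motor,Ring} -> Seal = 1*2 = 2.
Iteration 4: no further components; recursion stops.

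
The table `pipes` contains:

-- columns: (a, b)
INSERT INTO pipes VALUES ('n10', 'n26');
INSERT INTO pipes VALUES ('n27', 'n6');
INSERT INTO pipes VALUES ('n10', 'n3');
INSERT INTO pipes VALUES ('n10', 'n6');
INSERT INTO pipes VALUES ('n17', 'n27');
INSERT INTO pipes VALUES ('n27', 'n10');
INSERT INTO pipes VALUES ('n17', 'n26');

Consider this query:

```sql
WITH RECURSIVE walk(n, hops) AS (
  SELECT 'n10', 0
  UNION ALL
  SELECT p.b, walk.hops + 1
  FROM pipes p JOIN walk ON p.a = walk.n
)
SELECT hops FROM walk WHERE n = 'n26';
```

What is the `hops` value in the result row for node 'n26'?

1

Base: (n10, hops=0).
Iteration 1: edges from {n10} -> (n26, hops=1), (n3, hops=1), (n6, hops=1).
Iteration 2: no outgoing edges from {n26,n3,n6}; recursion stops.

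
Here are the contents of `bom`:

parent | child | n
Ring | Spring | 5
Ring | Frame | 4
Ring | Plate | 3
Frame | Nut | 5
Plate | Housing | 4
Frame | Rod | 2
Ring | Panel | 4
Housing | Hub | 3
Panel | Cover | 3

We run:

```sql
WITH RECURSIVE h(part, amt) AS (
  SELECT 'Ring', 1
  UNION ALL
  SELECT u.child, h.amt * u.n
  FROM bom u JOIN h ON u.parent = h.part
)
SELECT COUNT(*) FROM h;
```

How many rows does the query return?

Base: (Ring, amt=1).
Iteration 1: components of {Ring} -> Frame = 1*4 = 4, Panel = 1*4 = 4, Plate = 1*3 = 3, Spring = 1*5 = 5.
Iteration 2: components of {Frame,Panel,Plate,Spring} -> Cover = 4*3 = 12, Housing = 3*4 = 12, Nut = 4*5 = 20, Rod = 4*2 = 8.
Iteration 3: components of {Cover,Housing,Nut,Rod} -> Hub = 12*3 = 36.
Iteration 4: no further components; recursion stops.
Total rows emitted: 10.

10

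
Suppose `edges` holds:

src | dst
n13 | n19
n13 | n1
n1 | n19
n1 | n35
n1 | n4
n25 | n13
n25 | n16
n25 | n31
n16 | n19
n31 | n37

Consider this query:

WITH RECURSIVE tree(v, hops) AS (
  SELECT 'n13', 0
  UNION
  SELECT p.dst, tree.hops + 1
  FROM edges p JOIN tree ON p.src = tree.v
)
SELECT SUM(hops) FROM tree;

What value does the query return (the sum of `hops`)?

Base: (n13, hops=0).
Iteration 1: edges from {n13} -> (n1, hops=1), (n19, hops=1).
Iteration 2: edges from {n1,n19} -> (n19, hops=2), (n35, hops=2), (n4, hops=2).
Iteration 3: no outgoing edges from {n19,n35,n4}; recursion stops.
SUM(hops) = 0 + 1 + 1 + 2 + 2 + 2 = 8.

8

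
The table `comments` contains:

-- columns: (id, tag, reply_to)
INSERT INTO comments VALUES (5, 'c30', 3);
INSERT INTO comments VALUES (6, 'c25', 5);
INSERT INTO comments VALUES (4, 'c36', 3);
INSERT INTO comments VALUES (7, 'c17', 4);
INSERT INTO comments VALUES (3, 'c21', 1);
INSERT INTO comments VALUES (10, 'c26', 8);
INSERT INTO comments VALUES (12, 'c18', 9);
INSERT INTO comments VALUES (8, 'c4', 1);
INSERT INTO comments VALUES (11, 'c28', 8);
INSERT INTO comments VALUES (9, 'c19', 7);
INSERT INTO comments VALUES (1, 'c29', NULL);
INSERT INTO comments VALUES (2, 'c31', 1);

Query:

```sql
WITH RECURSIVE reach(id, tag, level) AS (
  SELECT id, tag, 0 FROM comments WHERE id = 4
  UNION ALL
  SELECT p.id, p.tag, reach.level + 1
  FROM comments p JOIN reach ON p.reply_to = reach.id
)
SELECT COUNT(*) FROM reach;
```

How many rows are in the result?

4

Base: id=4 (c36) at level 0.
Iteration 1: rows with reply_to in {4} -> c17 (id 7, level 1).
Iteration 2: rows with reply_to in {7} -> c19 (id 9, level 2).
Iteration 3: rows with reply_to in {9} -> c18 (id 12, level 3).
Iteration 4: no rows with reply_to in {12}; recursion stops.
Total rows emitted: 4.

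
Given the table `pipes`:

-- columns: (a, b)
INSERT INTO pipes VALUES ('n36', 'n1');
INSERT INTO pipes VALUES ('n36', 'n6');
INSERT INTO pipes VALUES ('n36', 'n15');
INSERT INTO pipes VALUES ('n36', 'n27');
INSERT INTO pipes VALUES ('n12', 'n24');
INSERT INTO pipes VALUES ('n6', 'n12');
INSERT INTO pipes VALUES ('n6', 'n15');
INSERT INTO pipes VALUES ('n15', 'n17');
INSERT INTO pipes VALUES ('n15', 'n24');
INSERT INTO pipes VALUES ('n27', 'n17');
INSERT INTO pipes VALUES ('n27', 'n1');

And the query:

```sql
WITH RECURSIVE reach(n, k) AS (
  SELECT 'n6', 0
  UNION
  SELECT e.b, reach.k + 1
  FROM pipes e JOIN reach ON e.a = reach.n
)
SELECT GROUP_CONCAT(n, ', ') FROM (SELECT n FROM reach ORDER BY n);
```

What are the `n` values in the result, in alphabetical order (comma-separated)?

n12, n15, n17, n24, n6

Base: (n6, k=0).
Iteration 1: edges from {n6} -> (n12, k=1), (n15, k=1).
Iteration 2: edges from {n12,n15} -> (n17, k=2), (n24, k=2). [UNION drops 1 duplicate row(s)]
Iteration 3: no outgoing edges from {n17,n24}; recursion stops.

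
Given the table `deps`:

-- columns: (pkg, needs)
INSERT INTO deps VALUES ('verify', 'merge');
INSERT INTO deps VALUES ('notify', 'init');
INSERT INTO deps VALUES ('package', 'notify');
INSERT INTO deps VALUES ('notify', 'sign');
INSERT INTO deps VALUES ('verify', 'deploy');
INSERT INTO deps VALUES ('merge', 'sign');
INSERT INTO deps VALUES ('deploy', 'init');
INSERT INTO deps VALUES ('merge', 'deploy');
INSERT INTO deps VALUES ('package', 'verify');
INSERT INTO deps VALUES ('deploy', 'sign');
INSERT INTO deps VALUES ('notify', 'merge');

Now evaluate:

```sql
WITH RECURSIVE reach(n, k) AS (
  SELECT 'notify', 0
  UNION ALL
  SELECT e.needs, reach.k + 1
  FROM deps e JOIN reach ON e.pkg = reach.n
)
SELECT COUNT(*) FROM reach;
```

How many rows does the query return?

Base: (notify, k=0).
Iteration 1: edges from {notify} -> (init, k=1), (merge, k=1), (sign, k=1).
Iteration 2: edges from {init,merge,sign} -> (deploy, k=2), (sign, k=2).
Iteration 3: edges from {deploy,sign} -> (init, k=3), (sign, k=3).
Iteration 4: no outgoing edges from {init,sign}; recursion stops.
Total rows emitted: 8.

8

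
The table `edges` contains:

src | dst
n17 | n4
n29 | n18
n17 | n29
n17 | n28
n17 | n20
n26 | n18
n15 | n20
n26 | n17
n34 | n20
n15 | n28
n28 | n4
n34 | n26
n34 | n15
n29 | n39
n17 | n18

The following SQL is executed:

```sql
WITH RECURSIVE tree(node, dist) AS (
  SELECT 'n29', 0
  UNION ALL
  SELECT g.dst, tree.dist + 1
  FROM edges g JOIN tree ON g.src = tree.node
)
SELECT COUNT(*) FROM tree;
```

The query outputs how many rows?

Base: (n29, dist=0).
Iteration 1: edges from {n29} -> (n18, dist=1), (n39, dist=1).
Iteration 2: no outgoing edges from {n18,n39}; recursion stops.
Total rows emitted: 3.

3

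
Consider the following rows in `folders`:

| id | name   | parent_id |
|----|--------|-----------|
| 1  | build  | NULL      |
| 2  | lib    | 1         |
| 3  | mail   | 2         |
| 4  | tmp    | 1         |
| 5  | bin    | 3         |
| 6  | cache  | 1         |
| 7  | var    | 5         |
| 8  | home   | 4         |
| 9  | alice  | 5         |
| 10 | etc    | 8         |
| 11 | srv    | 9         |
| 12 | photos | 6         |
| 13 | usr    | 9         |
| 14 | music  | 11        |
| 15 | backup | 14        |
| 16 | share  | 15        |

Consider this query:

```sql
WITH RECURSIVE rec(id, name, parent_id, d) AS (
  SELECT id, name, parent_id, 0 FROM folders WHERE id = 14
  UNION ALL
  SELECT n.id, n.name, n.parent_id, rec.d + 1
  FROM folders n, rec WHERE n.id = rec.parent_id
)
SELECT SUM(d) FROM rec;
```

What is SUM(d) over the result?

21

Base: id=14 (music), parent_id=11, d 0.
Iteration 1: join on id=11 -> srv (id 11, parent_id=9, d 1).
Iteration 2: join on id=9 -> alice (id 9, parent_id=5, d 2).
Iteration 3: join on id=5 -> bin (id 5, parent_id=3, d 3).
Iteration 4: join on id=3 -> mail (id 3, parent_id=2, d 4).
Iteration 5: join on id=2 -> lib (id 2, parent_id=1, d 5).
Iteration 6: join on id=1 -> build (id 1, parent_id=NULL, d 6).
Iteration 7: parent_id is NULL; no match; recursion stops.
SUM(d) = 0 + 1 + 2 + 3 + 4 + 5 + 6 = 21.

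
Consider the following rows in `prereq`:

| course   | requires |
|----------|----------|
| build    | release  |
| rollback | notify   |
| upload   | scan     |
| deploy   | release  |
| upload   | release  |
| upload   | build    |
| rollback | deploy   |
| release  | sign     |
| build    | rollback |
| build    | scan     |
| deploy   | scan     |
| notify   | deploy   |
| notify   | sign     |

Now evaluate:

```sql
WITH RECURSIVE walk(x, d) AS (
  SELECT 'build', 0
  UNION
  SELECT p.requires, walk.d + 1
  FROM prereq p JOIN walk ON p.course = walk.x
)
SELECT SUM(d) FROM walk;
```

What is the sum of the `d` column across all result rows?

Base: (build, d=0).
Iteration 1: edges from {build} -> (release, d=1), (rollback, d=1), (scan, d=1).
Iteration 2: edges from {release,rollback,scan} -> (deploy, d=2), (notify, d=2), (sign, d=2).
Iteration 3: edges from {deploy,notify,sign} -> (deploy, d=3), (release, d=3), (scan, d=3), (sign, d=3).
Iteration 4: edges from {deploy,release,scan,sign} -> (release, d=4), (scan, d=4), (sign, d=4).
Iteration 5: edges from {release,scan,sign} -> (sign, d=5).
Iteration 6: no outgoing edges from {sign}; recursion stops.
SUM(d) = 0 + 1 + 1 + 1 + 2 + 2 + 2 + 3 + 3 + 3 + 3 + 4 + 4 + 4 + 5 = 38.

38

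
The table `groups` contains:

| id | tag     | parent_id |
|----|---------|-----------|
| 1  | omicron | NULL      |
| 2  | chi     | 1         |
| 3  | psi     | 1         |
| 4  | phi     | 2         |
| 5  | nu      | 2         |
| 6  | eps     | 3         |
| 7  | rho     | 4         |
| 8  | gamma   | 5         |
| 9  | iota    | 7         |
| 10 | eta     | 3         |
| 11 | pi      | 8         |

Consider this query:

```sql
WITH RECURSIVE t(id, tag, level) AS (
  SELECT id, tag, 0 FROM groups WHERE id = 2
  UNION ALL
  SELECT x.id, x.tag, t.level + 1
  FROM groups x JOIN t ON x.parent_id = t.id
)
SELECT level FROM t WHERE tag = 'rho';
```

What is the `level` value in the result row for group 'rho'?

Base: id=2 (chi) at level 0.
Iteration 1: rows with parent_id in {2} -> phi (id 4, level 1), nu (id 5, level 1).
Iteration 2: rows with parent_id in {4,5} -> rho (id 7, level 2), gamma (id 8, level 2).
Iteration 3: rows with parent_id in {7,8} -> iota (id 9, level 3), pi (id 11, level 3).
Iteration 4: no rows with parent_id in {9,11}; recursion stops.

2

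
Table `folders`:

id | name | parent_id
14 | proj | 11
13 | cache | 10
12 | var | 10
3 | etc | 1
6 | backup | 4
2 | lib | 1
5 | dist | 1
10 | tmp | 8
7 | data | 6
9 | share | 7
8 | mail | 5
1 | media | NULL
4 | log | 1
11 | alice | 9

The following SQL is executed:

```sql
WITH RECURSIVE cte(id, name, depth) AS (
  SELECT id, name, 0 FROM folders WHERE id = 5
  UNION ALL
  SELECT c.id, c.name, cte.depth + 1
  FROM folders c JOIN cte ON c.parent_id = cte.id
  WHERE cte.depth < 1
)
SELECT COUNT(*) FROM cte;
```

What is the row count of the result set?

Base: id=5 (dist) at depth 0.
Iteration 1: rows with parent_id in {5} -> mail (id 8, depth 1).
Iteration 2: depth < 1 fails for all current rows; recursion stops.
Total rows emitted: 2.

2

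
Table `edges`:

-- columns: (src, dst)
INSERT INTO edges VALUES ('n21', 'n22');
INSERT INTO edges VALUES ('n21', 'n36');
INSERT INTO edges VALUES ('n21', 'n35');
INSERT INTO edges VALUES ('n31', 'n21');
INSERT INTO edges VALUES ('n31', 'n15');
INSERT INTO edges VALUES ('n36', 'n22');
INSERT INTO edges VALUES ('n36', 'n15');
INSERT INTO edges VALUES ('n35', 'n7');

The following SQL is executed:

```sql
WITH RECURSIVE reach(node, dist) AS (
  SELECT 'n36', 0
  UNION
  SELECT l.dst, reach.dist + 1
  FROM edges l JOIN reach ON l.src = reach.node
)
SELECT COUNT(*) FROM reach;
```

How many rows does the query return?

3

Base: (n36, dist=0).
Iteration 1: edges from {n36} -> (n15, dist=1), (n22, dist=1).
Iteration 2: no outgoing edges from {n15,n22}; recursion stops.
Total rows emitted: 3.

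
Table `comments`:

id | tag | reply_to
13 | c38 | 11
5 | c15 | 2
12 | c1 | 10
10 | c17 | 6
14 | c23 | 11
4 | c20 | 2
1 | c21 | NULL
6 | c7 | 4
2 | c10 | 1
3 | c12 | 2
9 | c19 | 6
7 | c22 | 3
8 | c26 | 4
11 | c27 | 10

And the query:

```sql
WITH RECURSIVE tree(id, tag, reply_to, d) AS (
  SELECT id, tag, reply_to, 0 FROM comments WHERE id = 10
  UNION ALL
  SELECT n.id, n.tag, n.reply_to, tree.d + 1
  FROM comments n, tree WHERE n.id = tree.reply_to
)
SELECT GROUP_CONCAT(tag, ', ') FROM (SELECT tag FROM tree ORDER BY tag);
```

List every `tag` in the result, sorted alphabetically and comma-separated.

c10, c17, c20, c21, c7

Base: id=10 (c17), reply_to=6, d 0.
Iteration 1: join on id=6 -> c7 (id 6, reply_to=4, d 1).
Iteration 2: join on id=4 -> c20 (id 4, reply_to=2, d 2).
Iteration 3: join on id=2 -> c10 (id 2, reply_to=1, d 3).
Iteration 4: join on id=1 -> c21 (id 1, reply_to=NULL, d 4).
Iteration 5: reply_to is NULL; no match; recursion stops.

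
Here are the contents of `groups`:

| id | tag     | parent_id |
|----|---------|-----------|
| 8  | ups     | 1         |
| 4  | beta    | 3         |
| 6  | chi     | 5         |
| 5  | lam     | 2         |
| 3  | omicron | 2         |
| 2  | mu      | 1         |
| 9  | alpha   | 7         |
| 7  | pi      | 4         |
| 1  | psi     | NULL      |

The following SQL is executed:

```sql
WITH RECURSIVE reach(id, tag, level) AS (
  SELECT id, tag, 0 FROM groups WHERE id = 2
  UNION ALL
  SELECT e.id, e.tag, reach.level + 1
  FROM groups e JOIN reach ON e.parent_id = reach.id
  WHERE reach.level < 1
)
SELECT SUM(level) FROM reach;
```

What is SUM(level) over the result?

Base: id=2 (mu) at level 0.
Iteration 1: rows with parent_id in {2} -> omicron (id 3, level 1), lam (id 5, level 1).
Iteration 2: level < 1 fails for all current rows; recursion stops.
SUM(level) = 0 + 1 + 1 = 2.

2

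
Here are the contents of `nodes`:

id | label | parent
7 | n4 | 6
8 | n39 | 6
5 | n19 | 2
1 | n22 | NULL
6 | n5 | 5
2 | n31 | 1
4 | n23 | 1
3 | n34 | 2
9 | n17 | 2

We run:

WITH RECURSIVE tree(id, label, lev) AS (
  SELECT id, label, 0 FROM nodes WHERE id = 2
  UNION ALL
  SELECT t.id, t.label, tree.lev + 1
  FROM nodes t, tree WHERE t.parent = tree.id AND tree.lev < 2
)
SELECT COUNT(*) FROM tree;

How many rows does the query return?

5

Base: id=2 (n31) at lev 0.
Iteration 1: rows with parent in {2} -> n34 (id 3, lev 1), n19 (id 5, lev 1), n17 (id 9, lev 1).
Iteration 2: rows with parent in {3,5,9} -> n5 (id 6, lev 2).
Iteration 3: lev < 2 fails for all current rows; recursion stops.
Total rows emitted: 5.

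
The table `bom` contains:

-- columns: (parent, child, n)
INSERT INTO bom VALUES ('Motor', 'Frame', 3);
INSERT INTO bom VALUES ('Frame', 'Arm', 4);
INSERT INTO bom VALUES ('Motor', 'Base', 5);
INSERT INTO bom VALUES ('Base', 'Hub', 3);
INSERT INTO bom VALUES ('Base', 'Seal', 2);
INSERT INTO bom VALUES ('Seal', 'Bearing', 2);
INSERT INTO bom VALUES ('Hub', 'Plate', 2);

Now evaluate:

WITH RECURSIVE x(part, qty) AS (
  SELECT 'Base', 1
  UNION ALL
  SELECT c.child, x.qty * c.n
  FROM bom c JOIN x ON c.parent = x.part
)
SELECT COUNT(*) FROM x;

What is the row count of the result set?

5

Base: (Base, qty=1).
Iteration 1: components of {Base} -> Hub = 1*3 = 3, Seal = 1*2 = 2.
Iteration 2: components of {Hub,Seal} -> Bearing = 2*2 = 4, Plate = 3*2 = 6.
Iteration 3: no further components; recursion stops.
Total rows emitted: 5.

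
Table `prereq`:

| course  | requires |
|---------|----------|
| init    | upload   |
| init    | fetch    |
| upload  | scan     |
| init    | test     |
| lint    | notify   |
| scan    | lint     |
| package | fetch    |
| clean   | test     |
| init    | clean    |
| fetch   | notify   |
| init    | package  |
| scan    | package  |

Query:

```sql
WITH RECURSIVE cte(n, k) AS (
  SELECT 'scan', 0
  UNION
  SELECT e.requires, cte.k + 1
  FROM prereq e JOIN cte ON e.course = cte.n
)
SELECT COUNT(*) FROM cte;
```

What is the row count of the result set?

Base: (scan, k=0).
Iteration 1: edges from {scan} -> (lint, k=1), (package, k=1).
Iteration 2: edges from {lint,package} -> (fetch, k=2), (notify, k=2).
Iteration 3: edges from {fetch,notify} -> (notify, k=3).
Iteration 4: no outgoing edges from {notify}; recursion stops.
Total rows emitted: 6.

6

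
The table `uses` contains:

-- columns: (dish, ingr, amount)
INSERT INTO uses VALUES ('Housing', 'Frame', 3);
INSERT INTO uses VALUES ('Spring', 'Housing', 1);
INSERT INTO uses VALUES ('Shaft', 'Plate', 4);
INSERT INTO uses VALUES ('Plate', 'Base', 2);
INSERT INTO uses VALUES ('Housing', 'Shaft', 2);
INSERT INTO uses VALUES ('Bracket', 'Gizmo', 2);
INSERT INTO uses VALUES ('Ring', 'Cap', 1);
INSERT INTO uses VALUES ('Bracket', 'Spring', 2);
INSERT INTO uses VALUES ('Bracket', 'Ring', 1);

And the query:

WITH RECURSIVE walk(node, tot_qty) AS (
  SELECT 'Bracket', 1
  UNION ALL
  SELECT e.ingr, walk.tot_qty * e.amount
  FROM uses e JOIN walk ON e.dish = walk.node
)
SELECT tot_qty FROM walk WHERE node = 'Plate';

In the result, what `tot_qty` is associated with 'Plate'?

Base: (Bracket, tot_qty=1).
Iteration 1: components of {Bracket} -> Gizmo = 1*2 = 2, Ring = 1*1 = 1, Spring = 1*2 = 2.
Iteration 2: components of {Gizmo,Ring,Spring} -> Cap = 1*1 = 1, Housing = 2*1 = 2.
Iteration 3: components of {Cap,Housing} -> Frame = 2*3 = 6, Shaft = 2*2 = 4.
Iteration 4: components of {Frame,Shaft} -> Plate = 4*4 = 16.
Iteration 5: components of {Plate} -> Base = 16*2 = 32.
Iteration 6: no further components; recursion stops.

16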